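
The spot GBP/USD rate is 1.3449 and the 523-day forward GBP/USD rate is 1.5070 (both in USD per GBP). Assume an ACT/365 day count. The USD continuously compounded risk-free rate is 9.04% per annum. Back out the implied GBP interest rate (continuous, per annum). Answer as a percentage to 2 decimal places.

F = S·e^((r_USD − r_GBP)T) ⇒ r_GBP = r_USD − ln(F/S)/T
ln(1.5070/1.3449) = 0.113801; /(523/365) = 0.079421
r_GBP = 0.0904 − 0.079421 = 0.010979
r_GBP = 1.10%

1.10%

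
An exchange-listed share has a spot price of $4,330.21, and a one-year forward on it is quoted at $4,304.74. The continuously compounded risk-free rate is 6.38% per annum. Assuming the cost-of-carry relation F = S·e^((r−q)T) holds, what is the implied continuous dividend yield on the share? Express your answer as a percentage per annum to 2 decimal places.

6.97%

From F = S·e^((r−q)T): (r − q) = ln(F/S)/T
ln(4304.74/4330.21) = ln(0.994118) = -0.005899
(r − q) = -0.005899 / (12/12) = -0.005899
q = r − ln(F/S)/T = 0.0638 + 0.005899 = 0.069699
q = 6.97%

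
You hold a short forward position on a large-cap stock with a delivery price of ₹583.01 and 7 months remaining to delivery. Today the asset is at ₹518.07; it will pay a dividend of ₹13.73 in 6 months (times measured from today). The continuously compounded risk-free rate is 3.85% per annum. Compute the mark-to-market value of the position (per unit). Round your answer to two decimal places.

₹65.46

PV(remaining dividends) I = 13.73·e^(−0.0385·6/12) = 13.4682
Current forward F = (S − I)·e^(rT) = (518.07 − 13.4682)·e^(0.0385·7/12) = 504.6018 × 1.022712 = 516.0623
Value (long) = (F − K)·e^(−rT) = (516.0623 − 583.01) × 0.977792 = -65.4609
Short position value = −(long value) = ₹65.46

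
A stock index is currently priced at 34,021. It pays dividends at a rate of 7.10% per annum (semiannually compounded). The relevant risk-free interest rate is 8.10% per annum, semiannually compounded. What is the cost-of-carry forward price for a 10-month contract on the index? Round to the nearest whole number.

F = S · (1+r/2)^(2T) / (1+q/2)^(2T)
= 34021 × 1.068407 / 1.059864 = 34021 × 1.008060
F = 34,295

34,295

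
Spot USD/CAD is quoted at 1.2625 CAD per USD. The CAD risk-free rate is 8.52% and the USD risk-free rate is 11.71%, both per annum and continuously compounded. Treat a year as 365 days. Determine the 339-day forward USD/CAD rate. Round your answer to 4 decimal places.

1.2256

F = S·e^((r_CAD − r_USD)T) = 1.2625 · e^((0.0852 − 0.1171) × 339/365)
= 1.2625 · e^-0.029628 = 1.2625 × 0.970807
F = 1.2256 CAD per USD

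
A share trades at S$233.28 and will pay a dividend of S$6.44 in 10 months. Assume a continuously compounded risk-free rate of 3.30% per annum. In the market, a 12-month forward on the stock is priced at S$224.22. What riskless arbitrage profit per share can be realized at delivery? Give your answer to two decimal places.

PV(dividends) I = 6.44·e^(−0.0330·10/12) = 6.2653
Fair forward F* = (S − I)·e^(rT) = (233.28 − 6.2653)·e^0.033000 = 227.0147 × 1.033551 = 234.6313
Market S$224.22 < fair 234.6313: forward underpriced → reverse cash-and-carry (short the stock, invest proceeds at r, pay the dividends, go long the forward).
Profit at T = |F_mkt − F*| = |224.22 − 234.6313| = S$10.41 per share

S$10.41 per share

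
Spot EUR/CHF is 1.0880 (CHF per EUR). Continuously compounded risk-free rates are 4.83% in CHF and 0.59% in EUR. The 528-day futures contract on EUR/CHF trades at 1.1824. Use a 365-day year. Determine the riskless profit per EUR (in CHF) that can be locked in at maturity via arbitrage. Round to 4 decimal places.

0.0256 per EUR (in CHF)

Fair futures: F* = S·e^(carry·T), with carry = (r_CHF − r_EUR) = 0.0483 − 0.0059 = 0.0424
F* = 1.0880 · e^(0.0424 × 528/365) = 1.0880 · e^0.061335 = 1.0880 × 1.063255 = 1.1568
Market 1.1824 > fair 1.1568: forward overpriced → cash-and-carry (buy spot, short the forward).
At maturity, profit = |F_mkt − F*| = |1.1824 − 1.1568| = 0.0256 per EUR (in CHF)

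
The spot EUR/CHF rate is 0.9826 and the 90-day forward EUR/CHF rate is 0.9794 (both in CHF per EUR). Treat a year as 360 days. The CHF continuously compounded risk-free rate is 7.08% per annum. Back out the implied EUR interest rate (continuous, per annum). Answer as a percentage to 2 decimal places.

8.38%

F = S·e^((r_CHF − r_EUR)T) ⇒ r_EUR = r_CHF − ln(F/S)/T
ln(0.9794/0.9826) = -0.003262; /(90/360) = -0.013048
r_EUR = 0.0708 + 0.013048 = 0.083848
r_EUR = 8.38%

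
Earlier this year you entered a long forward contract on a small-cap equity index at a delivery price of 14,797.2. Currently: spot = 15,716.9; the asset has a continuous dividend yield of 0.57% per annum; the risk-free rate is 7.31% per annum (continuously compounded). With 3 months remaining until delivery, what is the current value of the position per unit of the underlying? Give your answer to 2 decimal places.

Current fair forward for the remaining 3 months: F = S·e^((r − q)·T), (r − q) = 0.0731 − 0.0057 = 0.0674
F = 15716.9 · e^(0.0674 × 3/12) = 15716.9 × 1.01699276 = 15983.9735
Value of long forward = (F − K)·e^(−rT) = (15983.9735 − 14797.2) · e^(−0.0731·3/12)
= 1186.7735 × 0.98189098 = 1165.28

1165.28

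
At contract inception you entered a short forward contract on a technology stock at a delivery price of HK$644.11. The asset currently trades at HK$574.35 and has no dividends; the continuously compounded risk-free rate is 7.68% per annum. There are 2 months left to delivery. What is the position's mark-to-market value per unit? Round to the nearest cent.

Current fair forward for the remaining 2 months: F = S·e^(r·T), r = 0.0768
F = 574.35 · e^(0.0768 × 2/12) = 574.35 × 1.012882 = 581.7488
Value of long forward = (F − K)·e^(−rT) = (581.7488 − 644.11) · e^(−0.0768·2/12)
= -62.3612 × 0.987282 = -61.57
Short position value = −(long value) = HK$61.57

HK$61.57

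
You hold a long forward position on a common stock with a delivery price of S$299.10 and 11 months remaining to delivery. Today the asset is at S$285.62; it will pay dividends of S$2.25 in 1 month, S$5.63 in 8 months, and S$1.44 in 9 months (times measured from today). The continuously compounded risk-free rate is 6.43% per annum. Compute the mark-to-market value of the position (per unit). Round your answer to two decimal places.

-S$5.36

PV(remaining dividends) I = 2.25·e^(−0.0643·1/12) + 5.63·e^(−0.0643·8/12) + 1.44·e^(−0.0643·9/12) = 9.0039
Current forward F = (S − I)·e^(rT) = (285.62 − 9.0039)·e^(0.0643·11/12) = 276.6161 × 1.060713 = 293.4103
Value (long) = (F − K)·e^(−rT) = (293.4103 − 299.10) × 0.942762 = -5.3640
Value = -S$5.36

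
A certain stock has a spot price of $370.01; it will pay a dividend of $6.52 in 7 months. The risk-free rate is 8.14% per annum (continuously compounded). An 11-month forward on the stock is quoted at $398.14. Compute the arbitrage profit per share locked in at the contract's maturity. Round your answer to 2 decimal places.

$6.16 per share

PV(dividends) I = 6.52·e^(−0.0814·7/12) = 6.2176
Fair forward F* = (S − I)·e^(rT) = (370.01 − 6.2176)·e^0.074617 = 363.7924 × 1.077471 = 391.9758
Market $398.14 > fair 391.9758: forward overpriced → cash-and-carry (borrow at r, buy the stock and collect the dividends, short the forward).
Profit at T = |F_mkt − F*| = |398.14 − 391.9758| = $6.16 per share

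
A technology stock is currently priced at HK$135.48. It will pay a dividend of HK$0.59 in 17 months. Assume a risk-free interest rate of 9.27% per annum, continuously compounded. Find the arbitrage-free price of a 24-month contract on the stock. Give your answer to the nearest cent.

PV(dividends) I = 0.59·e^(−0.0927·17/12)
I = 0.5174
F = (S − I)·e^(rT) = (135.48 − 0.5174) · e^(0.0927·24/12)
= 134.9626 · e^0.185400 = 134.9626 × 1.203700 = HK$162.45

HK$162.45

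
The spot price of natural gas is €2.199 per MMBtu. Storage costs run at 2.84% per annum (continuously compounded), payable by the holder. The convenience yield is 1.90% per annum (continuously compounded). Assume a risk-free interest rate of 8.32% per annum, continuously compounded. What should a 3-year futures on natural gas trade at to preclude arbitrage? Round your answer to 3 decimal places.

€2.903 per MMBtu

Net carry = r + u − y = 0.0832 + 0.0284 − 0.0190 = 0.0926
F = S·e^((r+u−y)T) = 2.199 · e^(0.0926 × 3) = 2.199 · e^0.277800
= 2.199 × 1.320222 = €2.903 per MMBtu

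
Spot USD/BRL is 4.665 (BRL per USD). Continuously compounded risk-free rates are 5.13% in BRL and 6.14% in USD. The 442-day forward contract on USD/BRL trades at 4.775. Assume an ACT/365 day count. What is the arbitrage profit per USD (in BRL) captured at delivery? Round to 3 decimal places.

Fair forward: F* = S·e^(carry·T), with carry = (r_BRL − r_USD) = 0.0513 − 0.0614 = -0.0101
F* = 4.665 · e^(-0.0101 × 442/365) = 4.665 · e^-0.012231 = 4.665 × 0.987843 = 4.6083
Market 4.775 > fair 4.6083: forward overpriced → cash-and-carry (buy spot, short the forward).
At maturity, profit = |F_mkt − F*| = |4.775 − 4.6083| = 0.167 per USD (in BRL)

0.167 per USD (in BRL)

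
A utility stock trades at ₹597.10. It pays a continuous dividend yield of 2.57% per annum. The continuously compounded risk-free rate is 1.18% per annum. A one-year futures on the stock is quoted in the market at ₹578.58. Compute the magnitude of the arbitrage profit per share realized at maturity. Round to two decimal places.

₹10.28 per share

Fair futures: F* = S·e^(carry·T), with carry = (r − q) = 0.0118 − 0.0257 = -0.0139
F* = 597.10 · e^(-0.0139 × 12/12) = 597.10 · e^-0.013900 = 597.10 × 0.986196 = ₹588.8576
Market ₹578.58 < fair ₹588.8576: forward underpriced → reverse cash-and-carry (short spot, go long the forward).
At maturity, profit = |F_mkt − F*| = |578.58 − 588.8576| = ₹10.28 per share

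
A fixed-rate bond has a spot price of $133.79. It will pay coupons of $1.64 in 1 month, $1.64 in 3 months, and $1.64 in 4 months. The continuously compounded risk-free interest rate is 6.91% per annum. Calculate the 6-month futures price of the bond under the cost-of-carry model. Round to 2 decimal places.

$133.48

PV(coupons) I = 1.64·e^(−0.0691·1/12) + 1.64·e^(−0.0691·3/12) + 1.64·e^(−0.0691·4/12)
I = 1.6306 + 1.6119 + 1.6027 = 4.8452
F = (S − I)·e^(rT) = (133.79 − 4.8452) · e^(0.0691·6/12)
= 128.9448 · e^0.034550 = 128.9448 × 1.035154 = $133.48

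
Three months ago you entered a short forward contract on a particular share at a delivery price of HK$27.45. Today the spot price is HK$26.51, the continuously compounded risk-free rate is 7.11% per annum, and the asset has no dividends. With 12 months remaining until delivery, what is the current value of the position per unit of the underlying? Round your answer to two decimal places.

-HK$0.94

Current fair forward for the remaining 12 months: F = S·e^(r·T), r = 0.0711
F = 26.51 · e^(0.0711 × 12/12) = 26.51 × 1.073689 = 28.4635
Value of long forward = (F − K)·e^(−rT) = (28.4635 − 27.45) · e^(−0.0711·12/12)
= 1.0135 × 0.931369 = 0.94
Short position value = −(long value) = -HK$0.94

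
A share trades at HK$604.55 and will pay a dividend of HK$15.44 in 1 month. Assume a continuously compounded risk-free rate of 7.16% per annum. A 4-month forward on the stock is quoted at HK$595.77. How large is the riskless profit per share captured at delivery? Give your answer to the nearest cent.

HK$7.66 per share

PV(dividends) I = 15.44·e^(−0.0716·1/12) = 15.3481
Fair forward F* = (S − I)·e^(rT) = (604.55 − 15.3481)·e^0.023867 = 589.2019 × 1.024154 = 603.4335
Market HK$595.77 < fair 603.4335: forward underpriced → reverse cash-and-carry (short the stock, invest proceeds at r, pay the dividends, go long the forward).
Profit at T = |F_mkt − F*| = |595.77 − 603.4335| = HK$7.66 per share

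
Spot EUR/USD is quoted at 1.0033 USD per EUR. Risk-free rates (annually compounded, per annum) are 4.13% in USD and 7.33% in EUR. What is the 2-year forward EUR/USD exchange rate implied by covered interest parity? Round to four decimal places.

0.9444

By covered interest parity, F = S · (1+r_USD)^T / (1+r_EUR)^T
= 1.0033 × 1.084306 / 1.151973 = 1.0033 × 0.941260
F = 0.9444 USD per EUR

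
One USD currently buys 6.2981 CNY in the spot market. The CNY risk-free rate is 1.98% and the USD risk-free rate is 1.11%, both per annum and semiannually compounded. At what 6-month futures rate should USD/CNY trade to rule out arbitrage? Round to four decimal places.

By covered interest parity, F = S · (1+r_CNY/2)^(2T) / (1+r_USD/2)^(2T)
= 6.2981 × 1.009900 / 1.005550 = 6.2981 × 1.004326
F = 6.3253 CNY per USD

6.3253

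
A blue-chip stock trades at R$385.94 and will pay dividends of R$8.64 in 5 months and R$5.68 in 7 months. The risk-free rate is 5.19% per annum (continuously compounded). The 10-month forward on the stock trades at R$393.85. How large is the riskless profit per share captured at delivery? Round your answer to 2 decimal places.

R$5.43 per share

PV(dividends) I = 8.64·e^(−0.0519·5/12) + 5.68·e^(−0.0519·7/12) = 13.9658
Fair forward F* = (S − I)·e^(rT) = (385.94 − 13.9658)·e^0.043250 = 371.9742 × 1.044199 = 388.4151
Market R$393.85 > fair 388.4151: forward overpriced → cash-and-carry (borrow at r, buy the stock and collect the dividends, short the forward).
Profit at T = |F_mkt − F*| = |393.85 − 388.4151| = R$5.43 per share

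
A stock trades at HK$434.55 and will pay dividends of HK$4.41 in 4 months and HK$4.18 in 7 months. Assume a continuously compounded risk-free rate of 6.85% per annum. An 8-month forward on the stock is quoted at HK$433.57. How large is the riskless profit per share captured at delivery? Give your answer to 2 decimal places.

HK$12.57 per share

PV(dividends) I = 4.41·e^(−0.0685·4/12) + 4.18·e^(−0.0685·7/12) = 8.3267
Fair forward F* = (S − I)·e^(rT) = (434.55 − 8.3267)·e^0.045667 = 426.2233 × 1.046726 = 446.1390
Market HK$433.57 < fair 446.1390: forward underpriced → reverse cash-and-carry (short the stock, invest proceeds at r, pay the dividends, go long the forward).
Profit at T = |F_mkt − F*| = |433.57 − 446.1390| = HK$12.57 per share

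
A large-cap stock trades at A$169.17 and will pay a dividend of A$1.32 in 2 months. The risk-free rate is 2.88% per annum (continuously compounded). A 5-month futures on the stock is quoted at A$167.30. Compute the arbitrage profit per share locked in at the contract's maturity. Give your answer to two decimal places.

A$2.58 per share

PV(dividends) I = 1.32·e^(−0.0288·2/12) = 1.3137
Fair futures F* = (S − I)·e^(rT) = (169.17 − 1.3137)·e^0.012000 = 167.8563 × 1.012072 = 169.8827
Market A$167.30 < fair 169.8827: forward underpriced → reverse cash-and-carry (short the stock, invest proceeds at r, pay the dividends, go long the forward).
Profit at T = |F_mkt − F*| = |167.30 − 169.8827| = A$2.58 per share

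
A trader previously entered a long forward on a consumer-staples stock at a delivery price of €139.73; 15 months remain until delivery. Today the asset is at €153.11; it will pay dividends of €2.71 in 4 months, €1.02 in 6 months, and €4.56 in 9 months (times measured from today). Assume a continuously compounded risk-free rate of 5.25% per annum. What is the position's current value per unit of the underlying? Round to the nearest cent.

PV(remaining dividends) I = 2.71·e^(−0.0525·4/12) + 1.02·e^(−0.0525·6/12) + 4.56·e^(−0.0525·9/12) = 8.0405
Current forward F = (S − I)·e^(rT) = (153.11 − 8.0405)·e^(0.0525·15/12) = 145.0695 × 1.067826 = 154.9090
Value (long) = (F − K)·e^(−rT) = (154.9090 − 139.73) × 0.936482 = 14.2149
Value = €14.21

€14.21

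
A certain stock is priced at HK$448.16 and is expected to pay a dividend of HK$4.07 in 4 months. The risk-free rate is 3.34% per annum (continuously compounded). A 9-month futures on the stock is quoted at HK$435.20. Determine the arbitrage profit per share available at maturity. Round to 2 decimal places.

HK$20.20 per share

PV(dividends) I = 4.07·e^(−0.0334·4/12) = 4.0249
Fair futures F* = (S − I)·e^(rT) = (448.16 − 4.0249)·e^0.025050 = 444.1351 × 1.025366 = 455.4010
Market HK$435.20 < fair 455.4010: forward underpriced → reverse cash-and-carry (short the stock, invest proceeds at r, pay the dividends, go long the forward).
Profit at T = |F_mkt − F*| = |435.20 − 455.4010| = HK$20.20 per share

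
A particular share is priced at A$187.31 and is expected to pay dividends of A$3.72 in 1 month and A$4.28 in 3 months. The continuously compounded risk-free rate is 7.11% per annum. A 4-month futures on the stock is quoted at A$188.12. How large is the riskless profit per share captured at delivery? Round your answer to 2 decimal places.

A$4.41 per share

PV(dividends) I = 3.72·e^(−0.0711·1/12) + 4.28·e^(−0.0711·3/12) = 7.9026
Fair futures F* = (S − I)·e^(rT) = (187.31 − 7.9026)·e^0.023700 = 179.4074 × 1.023983 = 183.7101
Market A$188.12 > fair 183.7101: forward overpriced → cash-and-carry (borrow at r, buy the stock and collect the dividends, short the forward).
Profit at T = |F_mkt − F*| = |188.12 − 183.7101| = A$4.41 per share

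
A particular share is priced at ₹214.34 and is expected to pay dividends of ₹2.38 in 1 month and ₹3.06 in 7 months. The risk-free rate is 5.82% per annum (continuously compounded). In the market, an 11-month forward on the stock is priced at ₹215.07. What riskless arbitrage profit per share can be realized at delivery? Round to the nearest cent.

₹5.40 per share

PV(dividends) I = 2.38·e^(−0.0582·1/12) + 3.06·e^(−0.0582·7/12) = 5.3263
Fair forward F* = (S − I)·e^(rT) = (214.34 − 5.3263)·e^0.053350 = 209.0137 × 1.054799 = 220.4674
Market ₹215.07 < fair 220.4674: forward underpriced → reverse cash-and-carry (short the stock, invest proceeds at r, pay the dividends, go long the forward).
Profit at T = |F_mkt − F*| = |215.07 − 220.4674| = ₹5.40 per share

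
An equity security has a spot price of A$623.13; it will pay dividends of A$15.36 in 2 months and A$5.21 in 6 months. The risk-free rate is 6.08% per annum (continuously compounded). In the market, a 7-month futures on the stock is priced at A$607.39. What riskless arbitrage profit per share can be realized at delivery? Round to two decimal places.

PV(dividends) I = 15.36·e^(−0.0608·2/12) + 5.21·e^(−0.0608·6/12) = 20.2591
Fair futures F* = (S − I)·e^(rT) = (623.13 − 20.2591)·e^0.035467 = 602.8709 × 1.036103 = 624.6363
Market A$607.39 < fair 624.6363: forward underpriced → reverse cash-and-carry (short the stock, invest proceeds at r, pay the dividends, go long the forward).
Profit at T = |F_mkt − F*| = |607.39 − 624.6363| = A$17.25 per share

A$17.25 per share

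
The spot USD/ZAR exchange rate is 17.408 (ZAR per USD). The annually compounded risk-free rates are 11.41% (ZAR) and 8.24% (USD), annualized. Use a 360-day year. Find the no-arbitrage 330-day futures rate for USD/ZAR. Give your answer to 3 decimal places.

17.875

By covered interest parity, F = S · (1+r_ZAR)^T / (1+r_USD)^T
= 17.408 × 1.104114 / 1.075281 = 17.408 × 1.026814
F = 17.875 ZAR per USD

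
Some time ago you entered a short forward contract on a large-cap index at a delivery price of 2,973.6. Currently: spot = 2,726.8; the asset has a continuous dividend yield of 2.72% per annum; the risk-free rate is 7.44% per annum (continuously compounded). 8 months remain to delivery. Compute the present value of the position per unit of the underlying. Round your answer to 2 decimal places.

Current fair forward for the remaining 8 months: F = S·e^((r − q)·T), (r − q) = 0.0744 − 0.0272 = 0.0472
F = 2726.8 · e^(0.0472 × 8/12) = 2726.8 × 1.03196698 = 2813.9676
Value of long forward = (F − K)·e^(−rT) = (2813.9676 − 2973.6) · e^(−0.0744·8/12)
= -159.6324 × 0.95160999 = -151.91
Short position value = −(long value) = 151.91

151.91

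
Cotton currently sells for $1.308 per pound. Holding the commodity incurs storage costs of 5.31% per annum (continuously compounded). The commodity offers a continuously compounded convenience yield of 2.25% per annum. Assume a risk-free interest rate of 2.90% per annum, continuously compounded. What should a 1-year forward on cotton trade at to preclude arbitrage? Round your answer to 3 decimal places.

Net carry = r + u − y = 0.0290 + 0.0531 − 0.0225 = 0.0596
F = S·e^((r+u−y)T) = 1.308 · e^(0.0596 × 1) = 1.308 · e^0.059600
= 1.308 × 1.061412 = $1.388 per pound

$1.388 per pound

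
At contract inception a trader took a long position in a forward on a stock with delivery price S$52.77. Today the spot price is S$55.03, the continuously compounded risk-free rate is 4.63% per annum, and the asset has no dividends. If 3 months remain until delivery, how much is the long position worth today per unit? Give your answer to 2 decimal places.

S$2.87

Current fair forward for the remaining 3 months: F = S·e^(r·T), r = 0.0463
F = 55.03 · e^(0.0463 × 3/12) = 55.03 × 1.011642 = 55.6707
Value of long forward = (F − K)·e^(−rT) = (55.6707 − 52.77) · e^(−0.0463·3/12)
= 2.9007 × 0.988492 = 2.87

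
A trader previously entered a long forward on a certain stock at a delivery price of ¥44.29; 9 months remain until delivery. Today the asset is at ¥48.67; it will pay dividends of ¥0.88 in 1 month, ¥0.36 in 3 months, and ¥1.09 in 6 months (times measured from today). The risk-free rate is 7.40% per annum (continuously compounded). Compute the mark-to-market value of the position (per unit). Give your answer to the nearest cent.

PV(remaining dividends) I = 0.88·e^(−0.0740·1/12) + 0.36·e^(−0.0740·3/12) + 1.09·e^(−0.0740·6/12) = 2.2784
Current forward F = (S − I)·e^(rT) = (48.67 − 2.2784)·e^(0.0740·9/12) = 46.3916 × 1.057069 = 49.0391
Value (long) = (F − K)·e^(−rT) = (49.0391 − 44.29) × 0.946012 = 4.4927
Value = ¥4.49

¥4.49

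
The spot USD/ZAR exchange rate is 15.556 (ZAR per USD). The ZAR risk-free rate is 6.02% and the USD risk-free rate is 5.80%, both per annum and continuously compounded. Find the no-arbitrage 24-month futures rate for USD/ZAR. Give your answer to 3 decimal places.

15.625

F = S·e^((r_ZAR − r_USD)T) = 15.556 · e^((0.0602 − 0.0580) × 24/12)
= 15.556 · e^0.004400 = 15.556 × 1.004410
F = 15.625 ZAR per USD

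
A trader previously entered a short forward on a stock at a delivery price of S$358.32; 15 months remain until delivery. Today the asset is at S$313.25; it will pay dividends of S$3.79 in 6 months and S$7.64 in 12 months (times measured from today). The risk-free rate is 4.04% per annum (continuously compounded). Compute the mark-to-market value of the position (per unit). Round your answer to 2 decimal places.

PV(remaining dividends) I = 3.79·e^(−0.0404·6/12) + 7.64·e^(−0.0404·12/12) = 11.0517
Current forward F = (S − I)·e^(rT) = (313.25 − 11.0517)·e^(0.0404·15/12) = 302.1983 × 1.051797 = 317.8513
Value (long) = (F − K)·e^(−rT) = (317.8513 − 358.32) × 0.950754 = -38.4758
Short position value = −(long value) = S$38.48

S$38.48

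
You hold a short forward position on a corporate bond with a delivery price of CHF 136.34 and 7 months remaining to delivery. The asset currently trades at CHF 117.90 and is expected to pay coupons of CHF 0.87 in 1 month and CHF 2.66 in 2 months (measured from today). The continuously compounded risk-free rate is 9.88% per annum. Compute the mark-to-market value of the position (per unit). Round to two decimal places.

PV(remaining coupons) I = 0.87·e^(−0.0988·1/12) + 2.66·e^(−0.0988·2/12) = 3.4794
Current forward F = (S − I)·e^(rT) = (117.90 − 3.4794)·e^(0.0988·7/12) = 114.4206 × 1.059327 = 121.2088
Value (long) = (F − K)·e^(−rT) = (121.2088 − 136.34) × 0.943996 = -14.2838
Short position value = −(long value) = CHF 14.28

CHF 14.28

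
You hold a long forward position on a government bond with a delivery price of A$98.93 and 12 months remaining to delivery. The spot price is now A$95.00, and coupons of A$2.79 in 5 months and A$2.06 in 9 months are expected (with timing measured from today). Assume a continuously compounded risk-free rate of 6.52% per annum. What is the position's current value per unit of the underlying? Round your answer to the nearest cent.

PV(remaining coupons) I = 2.79·e^(−0.0652·5/12) + 2.06·e^(−0.0652·9/12) = 4.6769
Current forward F = (S − I)·e^(rT) = (95.00 − 4.6769)·e^(0.0652·12/12) = 90.3231 × 1.067372 = 96.4083
Value (long) = (F − K)·e^(−rT) = (96.4083 − 98.93) × 0.936880 = -2.3625
Value = -A$2.36

-A$2.36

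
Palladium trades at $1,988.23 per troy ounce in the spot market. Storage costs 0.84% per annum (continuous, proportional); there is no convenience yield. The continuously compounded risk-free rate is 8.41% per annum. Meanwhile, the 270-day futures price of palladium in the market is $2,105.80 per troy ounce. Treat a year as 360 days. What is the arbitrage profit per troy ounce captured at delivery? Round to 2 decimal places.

$25.26 per troy ounce

Fair futures: F* = S·e^(carry·T), with carry = (r + u) = 0.0841 + 0.0084 = 0.0925
F* = 1988.23 · e^(0.0925 × 270/360) = 1988.23 · e^0.06937500 = 1988.23 × 1.07183807 = $2131.0606
Market $2105.80 < fair $2131.0606: forward underpriced → reverse cash-and-carry (short spot, go long the forward).
At maturity, profit = |F_mkt − F*| = |2105.80 − 2131.0606| = $25.26 per troy ounce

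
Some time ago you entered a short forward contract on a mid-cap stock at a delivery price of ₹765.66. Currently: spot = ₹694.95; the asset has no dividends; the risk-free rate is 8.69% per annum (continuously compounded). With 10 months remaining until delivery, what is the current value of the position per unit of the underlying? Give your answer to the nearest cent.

Current fair forward for the remaining 10 months: F = S·e^(r·T), r = 0.0869
F = 694.95 · e^(0.0869 × 10/12) = 694.95 × 1.075103 = 747.1428
Value of long forward = (F − K)·e^(−rT) = (747.1428 − 765.66) · e^(−0.0869·10/12)
= -18.5172 × 0.930143 = -17.22
Short position value = −(long value) = ₹17.22

₹17.22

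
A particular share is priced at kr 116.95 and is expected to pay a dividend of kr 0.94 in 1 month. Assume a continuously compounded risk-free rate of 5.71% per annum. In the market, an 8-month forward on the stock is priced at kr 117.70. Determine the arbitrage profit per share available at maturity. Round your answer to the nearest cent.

PV(dividends) I = 0.94·e^(−0.0571·1/12) = 0.9355
Fair forward F* = (S − I)·e^(rT) = (116.95 − 0.9355)·e^0.038067 = 116.0145 × 1.038801 = 120.5160
Market kr 117.70 < fair 120.5160: forward underpriced → reverse cash-and-carry (short the stock, invest proceeds at r, pay the dividends, go long the forward).
Profit at T = |F_mkt − F*| = |117.70 − 120.5160| = kr 2.82 per share

kr 2.82 per share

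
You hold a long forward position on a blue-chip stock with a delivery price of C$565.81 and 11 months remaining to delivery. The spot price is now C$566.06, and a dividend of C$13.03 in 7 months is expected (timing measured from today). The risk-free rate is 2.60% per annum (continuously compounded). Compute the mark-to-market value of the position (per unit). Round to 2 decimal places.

C$0.74

PV(remaining dividends) I = 13.03·e^(−0.0260·7/12) = 12.8339
Current forward F = (S − I)·e^(rT) = (566.06 − 12.8339)·e^(0.0260·11/12) = 553.2261 × 1.024120 = 566.5699
Value (long) = (F − K)·e^(−rT) = (566.5699 − 565.81) × 0.976448 = 0.7420
Value = C$0.74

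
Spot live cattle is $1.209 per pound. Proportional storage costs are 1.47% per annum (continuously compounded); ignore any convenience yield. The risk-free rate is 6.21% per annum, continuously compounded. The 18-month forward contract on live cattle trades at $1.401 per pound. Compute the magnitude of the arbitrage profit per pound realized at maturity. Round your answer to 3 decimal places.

Fair forward: F* = S·e^(carry·T), with carry = (r + u) = 0.0621 + 0.0147 = 0.0768
F* = 1.209 · e^(0.0768 × 18/12) = 1.209 · e^0.115200 = 1.209 × 1.122098 = $1.3566
Market $1.401 > fair $1.3566: forward overpriced → cash-and-carry (buy spot, short the forward).
At maturity, profit = |F_mkt − F*| = |1.401 − 1.3566| = $0.044 per pound

$0.044 per pound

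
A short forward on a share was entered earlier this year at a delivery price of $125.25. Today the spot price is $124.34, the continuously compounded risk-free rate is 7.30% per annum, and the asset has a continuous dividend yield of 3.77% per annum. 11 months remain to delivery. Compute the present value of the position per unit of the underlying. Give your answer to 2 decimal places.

Current fair forward for the remaining 11 months: F = S·e^((r − q)·T), (r − q) = 0.0730 − 0.0377 = 0.0353
F = 124.34 · e^(0.0353 × 11/12) = 124.34 × 1.032888 = 128.4293
Value of long forward = (F − K)·e^(−rT) = (128.4293 − 125.25) · e^(−0.0730·11/12)
= 3.1793 × 0.935273 = 2.97
Short position value = −(long value) = -$2.97

-$2.97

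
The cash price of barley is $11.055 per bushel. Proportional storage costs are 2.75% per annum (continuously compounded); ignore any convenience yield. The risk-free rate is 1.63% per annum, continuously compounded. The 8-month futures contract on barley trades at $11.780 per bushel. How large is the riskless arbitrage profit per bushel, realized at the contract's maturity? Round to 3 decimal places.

$0.397 per bushel

Fair futures: F* = S·e^(carry·T), with carry = (r + u) = 0.0163 + 0.0275 = 0.0438
F* = 11.055 · e^(0.0438 × 8/12) = 11.055 · e^0.029200 = 11.055 × 1.029630 = $11.3826
Market $11.780 > fair $11.3826: forward overpriced → cash-and-carry (buy spot, short the forward).
At maturity, profit = |F_mkt − F*| = |11.780 − 11.3826| = $0.397 per bushel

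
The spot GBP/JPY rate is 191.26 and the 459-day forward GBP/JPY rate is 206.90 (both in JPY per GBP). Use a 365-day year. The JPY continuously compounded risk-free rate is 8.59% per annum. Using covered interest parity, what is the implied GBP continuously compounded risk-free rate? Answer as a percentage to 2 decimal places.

2.34%

F = S·e^((r_JPY − r_GBP)T) ⇒ r_GBP = r_JPY − ln(F/S)/T
ln(206.90/191.26) = 0.078602; /(459/365) = 0.062505
r_GBP = 0.0859 − 0.062505 = 0.023395
r_GBP = 2.34%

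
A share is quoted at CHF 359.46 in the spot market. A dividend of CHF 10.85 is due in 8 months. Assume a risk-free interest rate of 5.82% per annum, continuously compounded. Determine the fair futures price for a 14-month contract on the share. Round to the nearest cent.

CHF 373.54

PV(dividends) I = 10.85·e^(−0.0582·8/12)
I = 10.4371
F = (S − I)·e^(rT) = (359.46 − 10.4371) · e^(0.0582·14/12)
= 349.0229 · e^0.067900 = 349.0229 × 1.070258 = CHF 373.54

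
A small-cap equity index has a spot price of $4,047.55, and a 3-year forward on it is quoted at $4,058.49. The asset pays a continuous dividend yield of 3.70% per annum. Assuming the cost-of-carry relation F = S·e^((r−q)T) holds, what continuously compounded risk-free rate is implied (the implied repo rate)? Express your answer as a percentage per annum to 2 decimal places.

From F = S·e^((r−q)T): (r − q) = ln(F/S)/T
ln(4058.49/4047.55) = ln(1.002703) = 0.002699
(r − q) = 0.002699 / (3) = 0.000900
r = ln(F/S)/T + q = 0.000900 + 0.0370 = 0.037900
r = 3.79%

3.79%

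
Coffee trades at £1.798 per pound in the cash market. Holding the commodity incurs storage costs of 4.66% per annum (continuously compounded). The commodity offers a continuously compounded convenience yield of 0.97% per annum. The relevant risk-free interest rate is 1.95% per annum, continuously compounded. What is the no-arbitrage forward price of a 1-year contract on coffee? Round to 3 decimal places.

£1.902 per pound

Net carry = r + u − y = 0.0195 + 0.0466 − 0.0097 = 0.0564
F = S·e^((r+u−y)T) = 1.798 · e^(0.0564 × 12/12) = 1.798 · e^0.056400
= 1.798 × 1.058021 = £1.902 per pound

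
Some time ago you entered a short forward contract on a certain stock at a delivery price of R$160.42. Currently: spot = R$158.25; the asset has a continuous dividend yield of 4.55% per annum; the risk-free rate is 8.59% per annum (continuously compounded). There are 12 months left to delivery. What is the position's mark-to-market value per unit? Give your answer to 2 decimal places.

Current fair forward for the remaining 12 months: F = S·e^((r − q)·T), (r − q) = 0.0859 − 0.0455 = 0.0404
F = 158.25 · e^(0.0404 × 12/12) = 158.25 × 1.041227 = 164.7742
Value of long forward = (F − K)·e^(−rT) = (164.7742 − 160.42) · e^(−0.0859·12/12)
= 4.3542 × 0.917686 = 4.00
Short position value = −(long value) = -R$4.00

-R$4.00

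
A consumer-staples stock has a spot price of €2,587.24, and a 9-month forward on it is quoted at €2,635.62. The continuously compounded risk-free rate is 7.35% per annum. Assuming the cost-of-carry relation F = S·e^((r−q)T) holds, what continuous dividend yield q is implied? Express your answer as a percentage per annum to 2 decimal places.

4.88%

From F = S·e^((r−q)T): (r − q) = ln(F/S)/T
ln(2635.62/2587.24) = ln(1.018699) = 0.018526
(r − q) = 0.018526 / (9/12) = 0.024701
q = r − ln(F/S)/T = 0.0735 − 0.024701 = 0.048799
q = 4.88%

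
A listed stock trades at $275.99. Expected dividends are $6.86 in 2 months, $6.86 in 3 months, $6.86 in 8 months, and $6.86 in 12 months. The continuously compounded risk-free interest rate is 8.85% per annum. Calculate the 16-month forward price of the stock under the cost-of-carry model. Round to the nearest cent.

PV(dividends) I = 6.86·e^(−0.0885·2/12) + 6.86·e^(−0.0885·3/12) + 6.86·e^(−0.0885·8/12) + 6.86·e^(−0.0885·12/12)
I = 6.7596 + 6.7099 + 6.4670 + 6.2790 = 26.2155
F = (S − I)·e^(rT) = (275.99 − 26.2155) · e^(0.0885·16/12)
= 249.7745 · e^0.118000 = 249.7745 × 1.125244 = $281.06

$281.06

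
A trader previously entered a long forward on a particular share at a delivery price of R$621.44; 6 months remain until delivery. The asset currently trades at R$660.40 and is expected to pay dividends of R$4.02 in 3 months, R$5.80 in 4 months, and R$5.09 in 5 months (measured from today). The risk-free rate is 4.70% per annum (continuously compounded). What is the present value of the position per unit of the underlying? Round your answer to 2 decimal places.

PV(remaining dividends) I = 4.02·e^(−0.0470·3/12) + 5.80·e^(−0.0470·4/12) + 5.09·e^(−0.0470·5/12) = 14.6742
Current forward F = (S − I)·e^(rT) = (660.40 − 14.6742)·e^(0.0470·6/12) = 645.7258 × 1.023778 = 661.0799
Value (long) = (F − K)·e^(−rT) = (661.0799 − 621.44) × 0.976774 = 38.7192
Value = R$38.72

R$38.72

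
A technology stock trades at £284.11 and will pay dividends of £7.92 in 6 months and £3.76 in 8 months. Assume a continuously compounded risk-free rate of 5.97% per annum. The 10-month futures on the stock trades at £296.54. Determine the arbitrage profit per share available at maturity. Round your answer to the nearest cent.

£9.81 per share

PV(dividends) I = 7.92·e^(−0.0597·6/12) + 3.76·e^(−0.0597·8/12) = 11.3004
Fair futures F* = (S − I)·e^(rT) = (284.11 − 11.3004)·e^0.049750 = 272.8096 × 1.051008 = 286.7251
Market £296.54 > fair 286.7251: forward overpriced → cash-and-carry (borrow at r, buy the stock and collect the dividends, short the forward).
Profit at T = |F_mkt − F*| = |296.54 − 286.7251| = £9.81 per share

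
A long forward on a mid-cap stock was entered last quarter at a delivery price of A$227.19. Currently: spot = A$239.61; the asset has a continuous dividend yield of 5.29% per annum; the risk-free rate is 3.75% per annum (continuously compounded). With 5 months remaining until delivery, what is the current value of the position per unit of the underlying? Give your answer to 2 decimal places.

A$10.72

Current fair forward for the remaining 5 months: F = S·e^((r − q)·T), (r − q) = 0.0375 − 0.0529 = -0.0154
F = 239.61 · e^(-0.0154 × 5/12) = 239.61 × 0.993604 = 238.0775
Value of long forward = (F − K)·e^(−rT) = (238.0775 − 227.19) · e^(−0.0375·5/12)
= 10.8875 × 0.984496 = 10.72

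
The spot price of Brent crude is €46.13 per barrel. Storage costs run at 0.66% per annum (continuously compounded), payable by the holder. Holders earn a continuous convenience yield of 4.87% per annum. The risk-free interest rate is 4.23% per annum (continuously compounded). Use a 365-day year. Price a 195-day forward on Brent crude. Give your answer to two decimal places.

Net carry = r + u − y = 0.0423 + 0.0066 − 0.0487 = 0.0002
F = S·e^((r+u−y)T) = 46.13 · e^(0.0002 × 195/365) = 46.13 · e^0.000107
= 46.13 × 1.000107 = €46.13 per barrel

€46.13 per barrel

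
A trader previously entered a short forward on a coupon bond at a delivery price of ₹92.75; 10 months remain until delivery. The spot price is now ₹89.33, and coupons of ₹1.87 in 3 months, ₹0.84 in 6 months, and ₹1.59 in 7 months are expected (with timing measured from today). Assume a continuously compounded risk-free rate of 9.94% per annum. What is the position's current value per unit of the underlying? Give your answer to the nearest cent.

PV(remaining coupons) I = 1.87·e^(−0.0994·3/12) + 0.84·e^(−0.0994·6/12) + 1.59·e^(−0.0994·7/12) = 4.1238
Current forward F = (S − I)·e^(rT) = (89.33 − 4.1238)·e^(0.0994·10/12) = 85.2062 × 1.086361 = 92.5647
Value (long) = (F − K)·e^(−rT) = (92.5647 − 92.75) × 0.920505 = -0.1706
Short position value = −(long value) = ₹0.17

₹0.17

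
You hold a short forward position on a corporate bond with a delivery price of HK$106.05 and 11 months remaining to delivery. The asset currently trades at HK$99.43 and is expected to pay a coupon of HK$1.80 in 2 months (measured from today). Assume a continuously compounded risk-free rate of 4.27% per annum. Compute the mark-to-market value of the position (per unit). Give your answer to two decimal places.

HK$4.34

PV(remaining coupons) I = 1.80·e^(−0.0427·2/12) = 1.7872
Current forward F = (S − I)·e^(rT) = (99.43 − 1.7872)·e^(0.0427·11/12) = 97.6428 × 1.039918 = 101.5405
Value (long) = (F − K)·e^(−rT) = (101.5405 − 106.05) × 0.961614 = -4.3364
Short position value = −(long value) = HK$4.34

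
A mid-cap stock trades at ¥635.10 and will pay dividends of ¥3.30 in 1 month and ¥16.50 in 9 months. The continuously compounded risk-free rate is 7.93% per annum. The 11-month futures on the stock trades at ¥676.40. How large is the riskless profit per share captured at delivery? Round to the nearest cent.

PV(dividends) I = 3.30·e^(−0.0793·1/12) + 16.50·e^(−0.0793·9/12) = 18.8255
Fair futures F* = (S − I)·e^(rT) = (635.10 − 18.8255)·e^0.072692 = 616.2745 × 1.075399 = 662.7410
Market ¥676.40 > fair 662.7410: forward overpriced → cash-and-carry (borrow at r, buy the stock and collect the dividends, short the forward).
Profit at T = |F_mkt − F*| = |676.40 − 662.7410| = ¥13.66 per share

¥13.66 per share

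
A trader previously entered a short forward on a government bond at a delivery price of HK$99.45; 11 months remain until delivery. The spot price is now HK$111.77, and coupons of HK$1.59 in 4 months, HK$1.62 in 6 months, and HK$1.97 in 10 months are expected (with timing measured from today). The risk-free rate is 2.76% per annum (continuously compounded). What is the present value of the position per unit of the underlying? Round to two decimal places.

-HK$9.71

PV(remaining coupons) I = 1.59·e^(−0.0276·4/12) + 1.62·e^(−0.0276·6/12) + 1.97·e^(−0.0276·10/12) = 5.0984
Current forward F = (S − I)·e^(rT) = (111.77 − 5.0984)·e^(0.0276·11/12) = 106.6716 × 1.025623 = 109.4048
Value (long) = (F − K)·e^(−rT) = (109.4048 − 99.45) × 0.975017 = 9.7061
Short position value = −(long value) = -HK$9.71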